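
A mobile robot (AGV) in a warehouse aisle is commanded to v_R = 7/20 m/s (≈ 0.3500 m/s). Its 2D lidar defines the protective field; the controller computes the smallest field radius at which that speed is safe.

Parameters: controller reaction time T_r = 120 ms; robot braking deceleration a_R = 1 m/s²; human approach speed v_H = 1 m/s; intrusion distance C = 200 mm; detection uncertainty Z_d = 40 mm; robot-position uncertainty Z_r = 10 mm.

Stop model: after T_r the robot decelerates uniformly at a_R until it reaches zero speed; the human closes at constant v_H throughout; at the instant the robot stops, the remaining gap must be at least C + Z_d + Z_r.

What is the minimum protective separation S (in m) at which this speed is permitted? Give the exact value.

S_min = 3293/4000 m = 0.8233 m

stop time T_s = (7/20)/1 = 0.3500 s
robot covers v_R·T_r = 0.3500·0.1200 = 0.0420 m before braking
robot under decel: 0.3500²/(2·1.0000) = 0.0612 m
human over T_r+T_s: 1.0000·(0.1200+0.3500) = 0.4700 m
C+Z_d+Z_r = 0.2000+0.0400+0.0100 = 0.2500 m
S_min ≈ 0.0420+0.0612+0.4700+0.2500  ⇒  S_min = 3293/4000 m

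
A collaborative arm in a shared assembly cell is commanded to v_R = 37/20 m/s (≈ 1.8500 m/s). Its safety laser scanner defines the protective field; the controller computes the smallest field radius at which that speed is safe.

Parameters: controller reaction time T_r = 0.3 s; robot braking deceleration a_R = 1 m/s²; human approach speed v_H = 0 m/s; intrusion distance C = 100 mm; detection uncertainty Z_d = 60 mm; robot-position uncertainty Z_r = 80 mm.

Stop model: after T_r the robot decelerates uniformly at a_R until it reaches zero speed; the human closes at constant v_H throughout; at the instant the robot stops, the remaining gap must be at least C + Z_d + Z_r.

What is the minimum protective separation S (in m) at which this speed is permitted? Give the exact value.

T_s = v_R/a_R = (37/20)/1 = 1.8500 s
robot in T_r: 1.8500·0.3000 = 0.5550 m
robot covers 1.8500·1.8500 − ½·1.0000·1.8500² = 1.7112 m while stopping
human closes 0.0000·2.1500 = 0.0000 m
C+Z_d+Z_r = 0.1000+0.0600+0.0800 = 0.2400 m
S_min ≈ 0.5550+1.7112+0.0000+0.2400  ⇒  S_min = 401/160 m

S_min = 401/160 m = 2.5063 m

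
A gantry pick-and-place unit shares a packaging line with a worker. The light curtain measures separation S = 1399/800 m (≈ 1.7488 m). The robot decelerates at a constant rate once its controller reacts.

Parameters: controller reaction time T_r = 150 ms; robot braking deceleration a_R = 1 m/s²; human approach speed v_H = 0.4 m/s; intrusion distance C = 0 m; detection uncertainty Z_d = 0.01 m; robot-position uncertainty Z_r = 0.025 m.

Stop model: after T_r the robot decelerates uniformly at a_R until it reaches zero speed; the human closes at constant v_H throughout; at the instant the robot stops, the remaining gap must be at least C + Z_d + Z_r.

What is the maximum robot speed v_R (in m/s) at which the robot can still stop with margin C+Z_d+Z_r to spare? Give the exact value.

v_R_max = 27/20 m/s = 1.3500 m/s

at the boundary: (1/2)·v² + (11/20)·v + (-1323/800) = 0
  disc = (11/20)² − 4·(1/2)·(-1323/800) = 361/100 ; √disc = 19/10
  v_R = (−(11/20) + 19/10) / (2·(1/2)) = 27/20 m/s
check:
braking lasts T_s = (27/20)/1 = 1.3500 s
robot covers v_R·T_r = 1.3500·0.1500 = 0.2025 m before braking
robot covers 1.3500·1.3500 − ½·1.0000·1.3500² = 0.9113 m while stopping
person approaches 0.4000·(0.1500+1.3500) = 0.6000 m
margins: 0.0000+0.0100+0.0250 = 0.0350 m
sum ≈ 0.2025+0.9113+0.6000+0.0350 ≈ 1.7488 m = S ✓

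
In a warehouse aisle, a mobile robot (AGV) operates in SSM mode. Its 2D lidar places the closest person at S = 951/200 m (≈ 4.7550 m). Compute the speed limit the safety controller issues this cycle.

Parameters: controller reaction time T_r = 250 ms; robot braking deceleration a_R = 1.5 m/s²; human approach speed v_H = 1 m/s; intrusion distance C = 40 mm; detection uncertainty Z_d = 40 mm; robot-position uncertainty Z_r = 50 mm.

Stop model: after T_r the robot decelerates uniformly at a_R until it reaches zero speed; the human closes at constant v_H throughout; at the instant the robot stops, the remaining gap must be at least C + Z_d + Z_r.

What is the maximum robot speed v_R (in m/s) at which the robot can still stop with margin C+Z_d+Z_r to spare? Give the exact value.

v_R_max = 5/2 m/s = 2.5000 m/s

collect terms ⇒ (1/3)·v_R² + (11/12)·v_R + (-35/8) = 0
  disc = (11/12)² − 4·(1/3)·(-35/8) = 961/144 ; √disc = 31/12
  v_R = (−(11/12) + 31/12) / (2·(1/3)) = 5/2 m/s
check:
stop time T_s = (5/2)/(3/2) = 1.6667 s
robot covers v_R·T_r = 2.5000·0.2500 = 0.6250 m before braking
robot covers 2.5000·1.6667 − ½·1.5000·1.6667² = 2.0833 m while stopping
human over T_r+T_s: 1.0000·(0.2500+1.6667) = 1.9167 m
C+Z_d+Z_r = 0.0400+0.0400+0.0500 = 0.1300 m
sum ≈ 0.6250+2.0833+1.9167+0.1300 ≈ 4.7550 m = S ✓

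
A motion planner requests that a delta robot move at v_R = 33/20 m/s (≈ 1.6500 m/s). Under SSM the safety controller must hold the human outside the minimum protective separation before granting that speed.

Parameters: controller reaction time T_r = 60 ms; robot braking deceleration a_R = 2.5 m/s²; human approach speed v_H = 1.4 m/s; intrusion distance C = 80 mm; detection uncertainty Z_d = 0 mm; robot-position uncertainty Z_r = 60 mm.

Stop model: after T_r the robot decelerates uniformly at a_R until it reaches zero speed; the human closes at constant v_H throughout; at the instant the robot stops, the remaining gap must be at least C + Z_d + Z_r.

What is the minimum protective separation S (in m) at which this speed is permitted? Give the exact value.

S_min = 3583/2000 m = 1.7915 m

stop time T_s = (33/20)/(5/2) = 0.6600 s
robot in T_r: 1.6500·0.0600 = 0.0990 m
braking distance = 1.6500²/(2·2.5000) = 0.5445 m
person approaches 1.4000·(0.0600+0.6600) = 1.0080 m
residual clearance needed = 0.0800+0.0000+0.0600 = 0.1400 m
S_min ≈ 0.0990+0.5445+1.0080+0.1400  ⇒  S_min = 3583/2000 m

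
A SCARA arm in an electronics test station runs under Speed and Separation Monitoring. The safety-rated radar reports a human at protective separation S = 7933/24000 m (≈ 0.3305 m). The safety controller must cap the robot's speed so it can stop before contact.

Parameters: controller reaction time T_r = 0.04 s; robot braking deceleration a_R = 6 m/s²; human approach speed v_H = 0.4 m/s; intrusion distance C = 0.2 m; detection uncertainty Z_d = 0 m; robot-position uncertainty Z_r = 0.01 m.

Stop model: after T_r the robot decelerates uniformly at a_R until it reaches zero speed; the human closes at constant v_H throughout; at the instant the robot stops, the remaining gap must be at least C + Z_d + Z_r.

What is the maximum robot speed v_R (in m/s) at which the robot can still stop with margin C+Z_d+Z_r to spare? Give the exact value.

quadratic (1/12)·v² + (8/75)·v + (-2509/24000) = 0
  disc = (8/75)² − 4·(1/12)·(-2509/24000) = 1849/40000 ; √disc = 43/200
  v_R = (−(8/75) + 43/200) / (2·(1/12)) = 13/20 m/s
check:
stop time T_s = (13/20)/6 = 0.1083 s
reaction-phase robot travel = 0.6500·0.0400 = 0.0260 m
robot covers 0.6500·0.1083 − ½·6.0000·0.1083² = 0.0352 m while stopping
human over T_r+T_s: 0.4000·(0.0400+0.1083) = 0.0593 m
residual clearance needed = 0.2000+0.0000+0.0100 = 0.2100 m
sum ≈ 0.0260+0.0352+0.0593+0.2100 ≈ 0.3305 m = S ✓

v_R_max = 13/20 m/s = 0.6500 m/s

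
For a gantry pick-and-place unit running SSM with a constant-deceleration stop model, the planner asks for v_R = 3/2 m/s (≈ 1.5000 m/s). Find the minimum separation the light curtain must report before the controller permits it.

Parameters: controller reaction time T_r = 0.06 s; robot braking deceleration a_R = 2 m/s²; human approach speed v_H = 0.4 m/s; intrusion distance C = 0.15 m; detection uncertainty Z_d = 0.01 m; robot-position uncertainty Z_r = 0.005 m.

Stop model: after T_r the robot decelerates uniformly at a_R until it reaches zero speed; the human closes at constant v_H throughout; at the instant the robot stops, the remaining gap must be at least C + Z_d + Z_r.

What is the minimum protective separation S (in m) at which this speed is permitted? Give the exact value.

T_s = v_R/a_R = (3/2)/2 = 0.7500 s
robot covers v_R·T_r = 1.5000·0.0600 = 0.0900 m before braking
robot under decel: 1.5000²/(2·2.0000) = 0.5625 m
human over T_r+T_s: 0.4000·(0.0600+0.7500) = 0.3240 m
C+Z_d+Z_r = 0.1500+0.0100+0.0050 = 0.1650 m
S_min ≈ 0.0900+0.5625+0.3240+0.1650  ⇒  S_min = 2283/2000 m

S_min = 2283/2000 m = 1.1415 m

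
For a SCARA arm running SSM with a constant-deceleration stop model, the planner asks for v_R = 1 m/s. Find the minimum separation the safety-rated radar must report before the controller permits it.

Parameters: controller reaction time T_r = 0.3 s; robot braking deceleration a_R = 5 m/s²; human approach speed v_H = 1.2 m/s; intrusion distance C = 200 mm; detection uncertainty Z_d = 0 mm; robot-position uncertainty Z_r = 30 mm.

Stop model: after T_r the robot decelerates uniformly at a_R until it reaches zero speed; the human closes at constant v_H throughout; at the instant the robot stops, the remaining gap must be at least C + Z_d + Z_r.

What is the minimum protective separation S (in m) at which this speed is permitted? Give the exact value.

S_min = 123/100 m = 1.2300 m

stop time T_s = 1/5 = 0.2000 s
reaction-phase robot travel = 1.0000·0.3000 = 0.3000 m
robot under decel: 1.0000²/(2·5.0000) = 0.1000 m
person approaches 1.2000·(0.3000+0.2000) = 0.6000 m
margins: 0.2000+0.0000+0.0300 = 0.2300 m
S_min ≈ 0.3000+0.1000+0.6000+0.2300  ⇒  S_min = 123/100 m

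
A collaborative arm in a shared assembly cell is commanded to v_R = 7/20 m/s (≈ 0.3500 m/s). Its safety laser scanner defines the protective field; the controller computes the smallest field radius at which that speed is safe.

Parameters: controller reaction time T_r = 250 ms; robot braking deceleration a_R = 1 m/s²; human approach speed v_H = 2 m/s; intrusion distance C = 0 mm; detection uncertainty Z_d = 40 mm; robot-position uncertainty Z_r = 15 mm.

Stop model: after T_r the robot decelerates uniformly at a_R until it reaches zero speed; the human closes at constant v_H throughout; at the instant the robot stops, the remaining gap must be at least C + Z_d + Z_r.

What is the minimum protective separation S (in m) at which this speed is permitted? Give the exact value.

S_min = 1123/800 m = 1.4038 m

braking lasts T_s = (7/20)/1 = 0.3500 s
reaction-phase robot travel = 0.3500·0.2500 = 0.0875 m
braking distance = 0.3500²/(2·1.0000) = 0.0612 m
human closes 2.0000·0.6000 = 1.2000 m
residual clearance needed = 0.0000+0.0400+0.0150 = 0.0550 m
S_min ≈ 0.0875+0.0612+1.2000+0.0550  ⇒  S_min = 1123/800 m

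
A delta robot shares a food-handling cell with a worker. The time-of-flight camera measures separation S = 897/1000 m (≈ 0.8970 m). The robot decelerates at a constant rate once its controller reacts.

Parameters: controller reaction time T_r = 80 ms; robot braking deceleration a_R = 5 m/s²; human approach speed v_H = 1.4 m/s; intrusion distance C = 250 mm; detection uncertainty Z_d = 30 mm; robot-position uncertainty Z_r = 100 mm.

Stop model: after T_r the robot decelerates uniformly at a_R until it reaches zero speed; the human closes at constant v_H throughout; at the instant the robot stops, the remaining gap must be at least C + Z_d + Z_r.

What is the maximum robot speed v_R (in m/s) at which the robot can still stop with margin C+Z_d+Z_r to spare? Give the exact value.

v_R_max = 9/10 m/s = 0.9000 m/s

quadratic (1/10)·v² + (9/25)·v + (-81/200) = 0
  disc = (9/25)² − 4·(1/10)·(-81/200) = 729/2500 ; √disc = 27/50
  v_R = (−(9/25) + 27/50) / (2·(1/10)) = 9/10 m/s
check:
stop time T_s = (9/10)/5 = 0.1800 s
robot in T_r: 0.9000·0.0800 = 0.0720 m
robot under decel: 0.9000²/(2·5.0000) = 0.0810 m
human closes 1.4000·0.2600 = 0.3640 m
margins: 0.2500+0.0300+0.1000 = 0.3800 m
sum ≈ 0.0720+0.0810+0.3640+0.3800 ≈ 0.8970 m = S ✓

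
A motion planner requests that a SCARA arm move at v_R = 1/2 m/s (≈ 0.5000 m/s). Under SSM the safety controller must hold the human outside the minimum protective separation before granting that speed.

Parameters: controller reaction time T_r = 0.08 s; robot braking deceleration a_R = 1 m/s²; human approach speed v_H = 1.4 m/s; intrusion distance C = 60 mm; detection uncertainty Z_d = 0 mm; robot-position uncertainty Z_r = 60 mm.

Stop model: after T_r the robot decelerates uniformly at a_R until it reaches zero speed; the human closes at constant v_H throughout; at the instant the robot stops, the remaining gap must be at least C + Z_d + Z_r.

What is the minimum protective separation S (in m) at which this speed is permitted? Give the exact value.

S_min = 1097/1000 m = 1.0970 m

braking lasts T_s = (1/2)/1 = 0.5000 s
robot covers v_R·T_r = 0.5000·0.0800 = 0.0400 m before braking
robot covers 0.5000·0.5000 − ½·1.0000·0.5000² = 0.1250 m while stopping
human over T_r+T_s: 1.4000·(0.0800+0.5000) = 0.8120 m
margins: 0.0600+0.0000+0.0600 = 0.1200 m
S_min ≈ 0.0400+0.1250+0.8120+0.1200  ⇒  S_min = 1097/1000 m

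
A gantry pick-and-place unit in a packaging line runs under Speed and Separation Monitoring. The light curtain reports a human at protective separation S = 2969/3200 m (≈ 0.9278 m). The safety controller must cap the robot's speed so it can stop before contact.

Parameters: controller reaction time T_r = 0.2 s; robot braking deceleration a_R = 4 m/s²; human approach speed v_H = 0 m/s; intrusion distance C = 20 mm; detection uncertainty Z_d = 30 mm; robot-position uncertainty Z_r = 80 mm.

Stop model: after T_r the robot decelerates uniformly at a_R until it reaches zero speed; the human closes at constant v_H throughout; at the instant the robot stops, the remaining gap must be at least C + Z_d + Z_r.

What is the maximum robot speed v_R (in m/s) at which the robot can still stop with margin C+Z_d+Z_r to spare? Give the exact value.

quadratic (1/8)·v² + (1/5)·v + (-2553/3200) = 0
  disc = (1/5)² − 4·(1/8)·(-2553/3200) = 2809/6400 ; √disc = 53/80
  v_R = (−(1/5) + 53/80) / (2·(1/8)) = 37/20 m/s
check:
T_s = v_R/a_R = (37/20)/4 = 0.4625 s
robot covers v_R·T_r = 1.8500·0.2000 = 0.3700 m before braking
robot covers 1.8500·0.4625 − ½·4.0000·0.4625² = 0.4278 m while stopping
person approaches 0.0000·(0.2000+0.4625) = 0.0000 m
residual clearance needed = 0.0200+0.0300+0.0800 = 0.1300 m
sum ≈ 0.3700+0.4278+0.0000+0.1300 ≈ 0.9278 m = S ✓

v_R_max = 37/20 m/s = 1.8500 m/s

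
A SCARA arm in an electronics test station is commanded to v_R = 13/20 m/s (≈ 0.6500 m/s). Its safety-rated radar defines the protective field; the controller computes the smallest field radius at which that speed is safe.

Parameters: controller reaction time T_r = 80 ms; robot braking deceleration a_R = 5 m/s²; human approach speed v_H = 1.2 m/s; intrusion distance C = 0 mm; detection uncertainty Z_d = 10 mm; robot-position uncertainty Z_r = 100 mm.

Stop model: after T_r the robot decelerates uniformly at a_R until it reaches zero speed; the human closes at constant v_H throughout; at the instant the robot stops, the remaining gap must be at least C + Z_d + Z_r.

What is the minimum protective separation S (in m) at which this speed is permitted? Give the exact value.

braking lasts T_s = (13/20)/5 = 0.1300 s
robot in T_r: 0.6500·0.0800 = 0.0520 m
robot covers 0.6500·0.1300 − ½·5.0000·0.1300² = 0.0423 m while stopping
human over T_r+T_s: 1.2000·(0.0800+0.1300) = 0.2520 m
residual clearance needed = 0.0000+0.0100+0.1000 = 0.1100 m
S_min ≈ 0.0520+0.0423+0.2520+0.1100  ⇒  S_min = 73/160 m

S_min = 73/160 m = 0.4562 m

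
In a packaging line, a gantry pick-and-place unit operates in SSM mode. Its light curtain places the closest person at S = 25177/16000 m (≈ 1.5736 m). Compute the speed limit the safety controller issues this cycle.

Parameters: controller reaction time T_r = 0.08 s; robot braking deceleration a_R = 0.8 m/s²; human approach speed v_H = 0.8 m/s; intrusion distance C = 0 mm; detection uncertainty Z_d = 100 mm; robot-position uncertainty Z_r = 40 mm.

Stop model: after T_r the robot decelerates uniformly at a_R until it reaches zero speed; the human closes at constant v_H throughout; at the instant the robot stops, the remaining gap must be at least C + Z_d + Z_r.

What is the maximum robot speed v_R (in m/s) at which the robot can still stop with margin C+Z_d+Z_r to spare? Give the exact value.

collect terms ⇒ (5/8)·v_R² + (27/25)·v_R + (-21913/16000) = 0
  disc = (27/25)² − 4·(5/8)·(-21913/16000) = 734449/160000 ; √disc = 857/400
  v_R = (−(27/25) + 857/400) / (2·(5/8)) = 17/20 m/s
check:
braking lasts T_s = (17/20)/(4/5) = 1.0625 s
reaction-phase robot travel = 0.8500·0.0800 = 0.0680 m
robot under decel: 0.8500²/(2·0.8000) = 0.4516 m
person approaches 0.8000·(0.0800+1.0625) = 0.9140 m
margins: 0.0000+0.1000+0.0400 = 0.1400 m
sum ≈ 0.0680+0.4516+0.9140+0.1400 ≈ 1.5736 m = S ✓

v_R_max = 17/20 m/s = 0.8500 m/s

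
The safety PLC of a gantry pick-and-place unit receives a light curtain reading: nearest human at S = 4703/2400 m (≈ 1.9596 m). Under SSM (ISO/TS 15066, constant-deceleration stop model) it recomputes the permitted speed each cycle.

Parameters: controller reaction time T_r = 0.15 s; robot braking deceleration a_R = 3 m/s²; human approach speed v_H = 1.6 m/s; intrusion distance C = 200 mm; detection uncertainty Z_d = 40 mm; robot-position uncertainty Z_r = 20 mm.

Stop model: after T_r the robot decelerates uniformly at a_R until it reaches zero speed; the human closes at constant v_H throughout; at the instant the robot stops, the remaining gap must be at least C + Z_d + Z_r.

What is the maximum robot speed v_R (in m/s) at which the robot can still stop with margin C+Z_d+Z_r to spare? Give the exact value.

v_R_max = 31/20 m/s = 1.5500 m/s

quadratic (1/6)·v² + (41/60)·v + (-3503/2400) = 0
  disc = (41/60)² − 4·(1/6)·(-3503/2400) = 36/25 ; √disc = 6/5
  v_R = (−(41/60) + 6/5) / (2·(1/6)) = 31/20 m/s
check:
braking lasts T_s = (31/20)/3 = 0.5167 s
robot covers v_R·T_r = 1.5500·0.1500 = 0.2325 m before braking
robot covers 1.5500·0.5167 − ½·3.0000·0.5167² = 0.4004 m while stopping
person approaches 1.6000·(0.1500+0.5167) = 1.0667 m
C+Z_d+Z_r = 0.2000+0.0400+0.0200 = 0.2600 m
sum ≈ 0.2325+0.4004+1.0667+0.2600 ≈ 1.9596 m = S ✓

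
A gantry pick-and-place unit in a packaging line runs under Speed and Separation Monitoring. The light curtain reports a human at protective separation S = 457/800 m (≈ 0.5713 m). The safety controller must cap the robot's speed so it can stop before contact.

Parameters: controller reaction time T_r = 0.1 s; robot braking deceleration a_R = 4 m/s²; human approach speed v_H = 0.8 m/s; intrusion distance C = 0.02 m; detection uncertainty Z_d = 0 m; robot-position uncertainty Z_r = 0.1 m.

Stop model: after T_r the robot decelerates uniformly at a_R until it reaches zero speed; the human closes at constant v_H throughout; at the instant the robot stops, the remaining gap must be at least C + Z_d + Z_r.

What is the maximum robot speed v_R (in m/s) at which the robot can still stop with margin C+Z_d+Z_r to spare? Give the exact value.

at the boundary: (1/8)·v² + (3/10)·v + (-297/800) = 0
  disc = (3/10)² − 4·(1/8)·(-297/800) = 441/1600 ; √disc = 21/40
  v_R = (−(3/10) + 21/40) / (2·(1/8)) = 9/10 m/s
check:
stop time T_s = (9/10)/4 = 0.2250 s
reaction-phase robot travel = 0.9000·0.1000 = 0.0900 m
robot under decel: 0.9000²/(2·4.0000) = 0.1013 m
human closes 0.8000·0.3250 = 0.2600 m
C+Z_d+Z_r = 0.0200+0.0000+0.1000 = 0.1200 m
sum ≈ 0.0900+0.1013+0.2600+0.1200 ≈ 0.5713 m = S ✓

v_R_max = 9/10 m/s = 0.9000 m/s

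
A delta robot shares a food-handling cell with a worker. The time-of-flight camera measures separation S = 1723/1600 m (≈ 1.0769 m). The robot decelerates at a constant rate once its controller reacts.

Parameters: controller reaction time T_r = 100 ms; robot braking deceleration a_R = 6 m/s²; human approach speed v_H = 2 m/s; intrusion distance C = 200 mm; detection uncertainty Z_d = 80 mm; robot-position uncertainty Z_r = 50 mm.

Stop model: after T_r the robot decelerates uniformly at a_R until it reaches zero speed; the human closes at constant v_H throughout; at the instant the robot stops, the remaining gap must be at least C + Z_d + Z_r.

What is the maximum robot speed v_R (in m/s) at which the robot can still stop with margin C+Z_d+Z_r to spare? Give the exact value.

at the boundary: (1/12)·v² + (13/30)·v + (-35/64) = 0
  disc = (13/30)² − 4·(1/12)·(-35/64) = 5329/14400 ; √disc = 73/120
  v_R = (−(13/30) + 73/120) / (2·(1/12)) = 21/20 m/s
check:
braking lasts T_s = (21/20)/6 = 0.1750 s
robot in T_r: 1.0500·0.1000 = 0.1050 m
robot covers 1.0500·0.1750 − ½·6.0000·0.1750² = 0.0919 m while stopping
person approaches 2.0000·(0.1000+0.1750) = 0.5500 m
residual clearance needed = 0.2000+0.0800+0.0500 = 0.3300 m
sum ≈ 0.1050+0.0919+0.5500+0.3300 ≈ 1.0769 m = S ✓

v_R_max = 21/20 m/s = 1.0500 m/s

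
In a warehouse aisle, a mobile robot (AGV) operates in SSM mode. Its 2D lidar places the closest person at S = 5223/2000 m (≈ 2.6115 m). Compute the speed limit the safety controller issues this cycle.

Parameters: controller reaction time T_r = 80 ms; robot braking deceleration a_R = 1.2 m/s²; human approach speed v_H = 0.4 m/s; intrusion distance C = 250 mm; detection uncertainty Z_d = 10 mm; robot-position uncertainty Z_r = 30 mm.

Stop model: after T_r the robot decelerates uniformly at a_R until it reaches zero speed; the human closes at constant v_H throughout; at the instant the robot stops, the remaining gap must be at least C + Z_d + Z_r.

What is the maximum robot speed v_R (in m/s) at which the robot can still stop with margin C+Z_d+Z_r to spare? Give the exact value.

v_R_max = 19/10 m/s = 1.9000 m/s

collect terms ⇒ (5/12)·v_R² + (31/75)·v_R + (-4579/2000) = 0
  disc = (31/75)² − 4·(5/12)·(-4579/2000) = 358801/90000 ; √disc = 599/300
  v_R = (−(31/75) + 599/300) / (2·(5/12)) = 19/10 m/s
check:
T_s = v_R/a_R = (19/10)/(6/5) = 1.5833 s
robot in T_r: 1.9000·0.0800 = 0.1520 m
robot under decel: 1.9000²/(2·1.2000) = 1.5042 m
person approaches 0.4000·(0.0800+1.5833) = 0.6653 m
margins: 0.2500+0.0100+0.0300 = 0.2900 m
sum ≈ 0.1520+1.5042+0.6653+0.2900 ≈ 2.6115 m = S ✓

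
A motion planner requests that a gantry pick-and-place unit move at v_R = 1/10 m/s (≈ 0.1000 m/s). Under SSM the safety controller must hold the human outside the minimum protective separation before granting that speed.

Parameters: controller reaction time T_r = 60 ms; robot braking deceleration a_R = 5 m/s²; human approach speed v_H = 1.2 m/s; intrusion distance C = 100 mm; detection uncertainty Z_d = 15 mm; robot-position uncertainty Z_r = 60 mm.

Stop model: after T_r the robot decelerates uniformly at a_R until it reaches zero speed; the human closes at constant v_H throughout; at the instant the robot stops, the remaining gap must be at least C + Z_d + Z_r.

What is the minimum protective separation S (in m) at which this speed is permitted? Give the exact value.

S_min = 139/500 m = 0.2780 m

stop time T_s = (1/10)/5 = 0.0200 s
reaction-phase robot travel = 0.1000·0.0600 = 0.0060 m
robot covers 0.1000·0.0200 − ½·5.0000·0.0200² = 0.0010 m while stopping
human over T_r+T_s: 1.2000·(0.0600+0.0200) = 0.0960 m
margins: 0.1000+0.0150+0.0600 = 0.1750 m
S_min ≈ 0.0060+0.0010+0.0960+0.1750  ⇒  S_min = 139/500 m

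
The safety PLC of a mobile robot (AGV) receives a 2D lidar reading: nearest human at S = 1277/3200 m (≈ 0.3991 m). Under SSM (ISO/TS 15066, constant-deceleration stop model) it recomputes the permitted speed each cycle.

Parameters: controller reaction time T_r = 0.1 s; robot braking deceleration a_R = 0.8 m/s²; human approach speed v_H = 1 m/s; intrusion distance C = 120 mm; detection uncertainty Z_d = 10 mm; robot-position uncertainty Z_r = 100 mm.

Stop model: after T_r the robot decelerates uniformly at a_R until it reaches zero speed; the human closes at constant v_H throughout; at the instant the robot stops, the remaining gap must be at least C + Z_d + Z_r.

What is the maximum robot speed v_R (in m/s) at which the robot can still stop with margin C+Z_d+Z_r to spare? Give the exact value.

v_R_max = 1/20 m/s = 0.0500 m/s

at the boundary: (5/8)·v² + (27/20)·v + (-221/3200) = 0
  disc = (27/20)² − 4·(5/8)·(-221/3200) = 12769/6400 ; √disc = 113/80
  v_R = (−(27/20) + 113/80) / (2·(5/8)) = 1/20 m/s
check:
braking lasts T_s = (1/20)/(4/5) = 0.0625 s
robot in T_r: 0.0500·0.1000 = 0.0050 m
braking distance = 0.0500²/(2·0.8000) = 0.0016 m
human over T_r+T_s: 1.0000·(0.1000+0.0625) = 0.1625 m
margins: 0.1200+0.0100+0.1000 = 0.2300 m
sum ≈ 0.0050+0.0016+0.1625+0.2300 ≈ 0.3991 m = S ✓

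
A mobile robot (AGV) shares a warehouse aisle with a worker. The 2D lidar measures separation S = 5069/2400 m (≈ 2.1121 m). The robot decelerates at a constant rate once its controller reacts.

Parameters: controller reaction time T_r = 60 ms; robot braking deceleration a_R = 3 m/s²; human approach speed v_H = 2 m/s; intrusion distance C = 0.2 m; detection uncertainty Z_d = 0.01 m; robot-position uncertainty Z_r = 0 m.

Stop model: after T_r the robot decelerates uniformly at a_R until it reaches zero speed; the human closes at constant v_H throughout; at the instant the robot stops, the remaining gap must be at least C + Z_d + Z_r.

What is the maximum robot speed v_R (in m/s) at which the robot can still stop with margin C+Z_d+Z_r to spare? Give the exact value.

quadratic (1/6)·v² + (109/150)·v + (-4277/2400) = 0
  disc = (109/150)² − 4·(1/6)·(-4277/2400) = 17161/10000 ; √disc = 131/100
  v_R = (−(109/150) + 131/100) / (2·(1/6)) = 7/4 m/s
check:
stop time T_s = (7/4)/3 = 0.5833 s
reaction-phase robot travel = 1.7500·0.0600 = 0.1050 m
robot under decel: 1.7500²/(2·3.0000) = 0.5104 m
human closes 2.0000·0.6433 = 1.2867 m
residual clearance needed = 0.2000+0.0100+0.0000 = 0.2100 m
sum ≈ 0.1050+0.5104+1.2867+0.2100 ≈ 2.1121 m = S ✓

v_R_max = 7/4 m/s = 1.7500 m/s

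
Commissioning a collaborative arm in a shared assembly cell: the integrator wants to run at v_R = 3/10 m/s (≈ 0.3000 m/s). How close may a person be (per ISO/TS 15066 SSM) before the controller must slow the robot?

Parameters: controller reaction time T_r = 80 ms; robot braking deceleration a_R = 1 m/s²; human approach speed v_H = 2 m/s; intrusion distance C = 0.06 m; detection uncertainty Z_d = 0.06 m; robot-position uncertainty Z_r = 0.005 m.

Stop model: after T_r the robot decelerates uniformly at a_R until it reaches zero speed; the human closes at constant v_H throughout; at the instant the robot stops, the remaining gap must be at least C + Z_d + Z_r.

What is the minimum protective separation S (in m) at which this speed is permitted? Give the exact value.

S_min = 477/500 m = 0.9540 m

stop time T_s = (3/10)/1 = 0.3000 s
robot covers v_R·T_r = 0.3000·0.0800 = 0.0240 m before braking
robot covers 0.3000·0.3000 − ½·1.0000·0.3000² = 0.0450 m while stopping
person approaches 2.0000·(0.0800+0.3000) = 0.7600 m
margins: 0.0600+0.0600+0.0050 = 0.1250 m
S_min ≈ 0.0240+0.0450+0.7600+0.1250  ⇒  S_min = 477/500 m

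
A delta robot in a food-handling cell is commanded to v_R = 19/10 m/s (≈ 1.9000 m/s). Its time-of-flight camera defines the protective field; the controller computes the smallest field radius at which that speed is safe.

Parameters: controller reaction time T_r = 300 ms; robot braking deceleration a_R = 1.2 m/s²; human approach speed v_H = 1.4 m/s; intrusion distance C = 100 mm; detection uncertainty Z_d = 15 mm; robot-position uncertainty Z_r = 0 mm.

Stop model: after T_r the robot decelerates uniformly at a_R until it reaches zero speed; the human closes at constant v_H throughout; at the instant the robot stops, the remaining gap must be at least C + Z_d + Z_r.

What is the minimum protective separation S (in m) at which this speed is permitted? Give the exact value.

S_min = 5791/1200 m = 4.8258 m

stop time T_s = (19/10)/(6/5) = 1.5833 s
reaction-phase robot travel = 1.9000·0.3000 = 0.5700 m
robot covers 1.9000·1.5833 − ½·1.2000·1.5833² = 1.5042 m while stopping
person approaches 1.4000·(0.3000+1.5833) = 2.6367 m
residual clearance needed = 0.1000+0.0150+0.0000 = 0.1150 m
S_min ≈ 0.5700+1.5042+2.6367+0.1150  ⇒  S_min = 5791/1200 m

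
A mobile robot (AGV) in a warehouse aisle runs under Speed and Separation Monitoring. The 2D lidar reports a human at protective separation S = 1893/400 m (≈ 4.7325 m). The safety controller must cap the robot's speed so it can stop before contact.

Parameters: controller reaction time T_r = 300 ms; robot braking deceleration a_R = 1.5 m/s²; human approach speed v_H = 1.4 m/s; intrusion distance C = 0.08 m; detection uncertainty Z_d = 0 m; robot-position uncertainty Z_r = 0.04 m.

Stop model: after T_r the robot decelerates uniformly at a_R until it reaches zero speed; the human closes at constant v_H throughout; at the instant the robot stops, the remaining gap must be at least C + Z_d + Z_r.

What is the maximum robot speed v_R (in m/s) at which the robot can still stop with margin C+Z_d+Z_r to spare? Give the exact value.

at the boundary: (1/3)·v² + (37/30)·v + (-1677/400) = 0
  disc = (37/30)² − 4·(1/3)·(-1677/400) = 64/9 ; √disc = 8/3
  v_R = (−(37/30) + 8/3) / (2·(1/3)) = 43/20 m/s
check:
stop time T_s = (43/20)/(3/2) = 1.4333 s
robot in T_r: 2.1500·0.3000 = 0.6450 m
braking distance = 2.1500²/(2·1.5000) = 1.5408 m
person approaches 1.4000·(0.3000+1.4333) = 2.4267 m
C+Z_d+Z_r = 0.0800+0.0000+0.0400 = 0.1200 m
sum ≈ 0.6450+1.5408+2.4267+0.1200 ≈ 4.7325 m = S ✓

v_R_max = 43/20 m/s = 2.1500 m/s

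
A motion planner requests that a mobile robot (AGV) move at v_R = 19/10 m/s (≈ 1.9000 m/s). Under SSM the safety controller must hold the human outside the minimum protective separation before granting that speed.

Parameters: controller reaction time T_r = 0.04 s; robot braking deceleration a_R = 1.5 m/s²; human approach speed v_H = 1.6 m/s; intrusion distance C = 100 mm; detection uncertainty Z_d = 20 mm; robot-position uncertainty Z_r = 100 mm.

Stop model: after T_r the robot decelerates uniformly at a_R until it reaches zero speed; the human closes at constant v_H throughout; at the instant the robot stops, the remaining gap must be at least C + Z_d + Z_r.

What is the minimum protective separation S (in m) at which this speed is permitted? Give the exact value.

S_min = 359/100 m = 3.5900 m

T_s = v_R/a_R = (19/10)/(3/2) = 1.2667 s
robot in T_r: 1.9000·0.0400 = 0.0760 m
robot under decel: 1.9000²/(2·1.5000) = 1.2033 m
person approaches 1.6000·(0.0400+1.2667) = 2.0907 m
margins: 0.1000+0.0200+0.1000 = 0.2200 m
S_min ≈ 0.0760+1.2033+2.0907+0.2200  ⇒  S_min = 359/100 m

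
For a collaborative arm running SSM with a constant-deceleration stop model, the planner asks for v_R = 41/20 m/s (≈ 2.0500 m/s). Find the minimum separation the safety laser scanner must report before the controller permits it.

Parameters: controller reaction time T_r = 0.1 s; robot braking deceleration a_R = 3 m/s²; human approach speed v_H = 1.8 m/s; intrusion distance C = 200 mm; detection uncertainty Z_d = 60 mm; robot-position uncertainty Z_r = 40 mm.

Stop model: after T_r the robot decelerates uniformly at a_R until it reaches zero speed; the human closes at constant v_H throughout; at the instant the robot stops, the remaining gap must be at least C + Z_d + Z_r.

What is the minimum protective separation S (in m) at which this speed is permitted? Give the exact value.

S_min = 6277/2400 m = 2.6154 m

braking lasts T_s = (41/20)/3 = 0.6833 s
robot covers v_R·T_r = 2.0500·0.1000 = 0.2050 m before braking
robot covers 2.0500·0.6833 − ½·3.0000·0.6833² = 0.7004 m while stopping
human over T_r+T_s: 1.8000·(0.1000+0.6833) = 1.4100 m
C+Z_d+Z_r = 0.2000+0.0600+0.0400 = 0.3000 m
S_min ≈ 0.2050+0.7004+1.4100+0.3000  ⇒  S_min = 6277/2400 m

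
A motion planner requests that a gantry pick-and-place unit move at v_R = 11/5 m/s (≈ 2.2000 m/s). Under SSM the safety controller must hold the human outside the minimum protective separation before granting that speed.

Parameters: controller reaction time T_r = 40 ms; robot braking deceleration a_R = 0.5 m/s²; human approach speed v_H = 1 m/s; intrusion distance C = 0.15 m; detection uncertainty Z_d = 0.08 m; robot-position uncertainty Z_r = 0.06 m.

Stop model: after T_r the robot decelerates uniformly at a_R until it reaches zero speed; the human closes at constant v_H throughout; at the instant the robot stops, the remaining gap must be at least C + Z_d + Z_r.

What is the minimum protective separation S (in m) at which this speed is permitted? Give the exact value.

braking lasts T_s = (11/5)/(1/2) = 4.4000 s
robot in T_r: 2.2000·0.0400 = 0.0880 m
braking distance = 2.2000²/(2·0.5000) = 4.8400 m
human closes 1.0000·4.4400 = 4.4400 m
margins: 0.1500+0.0800+0.0600 = 0.2900 m
S_min ≈ 0.0880+4.8400+4.4400+0.2900  ⇒  S_min = 4829/500 m

S_min = 4829/500 m = 9.6580 m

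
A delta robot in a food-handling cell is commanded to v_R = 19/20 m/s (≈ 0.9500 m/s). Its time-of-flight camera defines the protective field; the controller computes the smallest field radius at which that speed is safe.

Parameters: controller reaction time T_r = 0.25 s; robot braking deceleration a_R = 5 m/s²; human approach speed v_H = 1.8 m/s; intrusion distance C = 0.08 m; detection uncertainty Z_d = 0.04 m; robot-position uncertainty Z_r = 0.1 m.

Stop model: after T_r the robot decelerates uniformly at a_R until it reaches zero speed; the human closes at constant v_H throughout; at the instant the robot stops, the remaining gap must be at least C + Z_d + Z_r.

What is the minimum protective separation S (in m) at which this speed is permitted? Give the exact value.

T_s = v_R/a_R = (19/20)/5 = 0.1900 s
reaction-phase robot travel = 0.9500·0.2500 = 0.2375 m
braking distance = 0.9500²/(2·5.0000) = 0.0902 m
human closes 1.8000·0.4400 = 0.7920 m
residual clearance needed = 0.0800+0.0400+0.1000 = 0.2200 m
S_min ≈ 0.2375+0.0902+0.7920+0.2200  ⇒  S_min = 5359/4000 m

S_min = 5359/4000 m = 1.3397 m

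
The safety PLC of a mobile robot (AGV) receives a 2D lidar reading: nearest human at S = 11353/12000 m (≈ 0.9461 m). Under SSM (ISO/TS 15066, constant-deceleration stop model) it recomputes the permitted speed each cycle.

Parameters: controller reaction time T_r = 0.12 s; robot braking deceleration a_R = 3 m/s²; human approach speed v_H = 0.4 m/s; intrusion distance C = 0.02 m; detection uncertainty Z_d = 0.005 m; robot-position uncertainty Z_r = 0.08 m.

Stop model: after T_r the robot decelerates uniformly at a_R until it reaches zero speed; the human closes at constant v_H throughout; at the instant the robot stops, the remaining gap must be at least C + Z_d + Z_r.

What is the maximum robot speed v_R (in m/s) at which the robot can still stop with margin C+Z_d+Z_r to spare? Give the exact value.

v_R_max = 31/20 m/s = 1.5500 m/s

collect terms ⇒ (1/6)·v_R² + (19/75)·v_R + (-9517/12000) = 0
  disc = (19/75)² − 4·(1/6)·(-9517/12000) = 5929/10000 ; √disc = 77/100
  v_R = (−(19/75) + 77/100) / (2·(1/6)) = 31/20 m/s
check:
T_s = v_R/a_R = (31/20)/3 = 0.5167 s
robot covers v_R·T_r = 1.5500·0.1200 = 0.1860 m before braking
robot covers 1.5500·0.5167 − ½·3.0000·0.5167² = 0.4004 m while stopping
human closes 0.4000·0.6367 = 0.2547 m
residual clearance needed = 0.0200+0.0050+0.0800 = 0.1050 m
sum ≈ 0.1860+0.4004+0.2547+0.1050 ≈ 0.9461 m = S ✓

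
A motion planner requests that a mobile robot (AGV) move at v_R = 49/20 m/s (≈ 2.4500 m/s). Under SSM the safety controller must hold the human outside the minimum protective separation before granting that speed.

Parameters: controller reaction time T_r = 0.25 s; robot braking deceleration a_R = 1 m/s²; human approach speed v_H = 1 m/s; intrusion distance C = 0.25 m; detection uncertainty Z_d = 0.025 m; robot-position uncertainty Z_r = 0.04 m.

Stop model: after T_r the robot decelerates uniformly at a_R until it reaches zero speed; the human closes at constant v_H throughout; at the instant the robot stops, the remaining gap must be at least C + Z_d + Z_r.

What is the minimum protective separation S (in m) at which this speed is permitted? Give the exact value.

S_min = 5303/800 m = 6.6288 m

stop time T_s = (49/20)/1 = 2.4500 s
robot covers v_R·T_r = 2.4500·0.2500 = 0.6125 m before braking
braking distance = 2.4500²/(2·1.0000) = 3.0013 m
human over T_r+T_s: 1.0000·(0.2500+2.4500) = 2.7000 m
C+Z_d+Z_r = 0.2500+0.0250+0.0400 = 0.3150 m
S_min ≈ 0.6125+3.0013+2.7000+0.3150  ⇒  S_min = 5303/800 m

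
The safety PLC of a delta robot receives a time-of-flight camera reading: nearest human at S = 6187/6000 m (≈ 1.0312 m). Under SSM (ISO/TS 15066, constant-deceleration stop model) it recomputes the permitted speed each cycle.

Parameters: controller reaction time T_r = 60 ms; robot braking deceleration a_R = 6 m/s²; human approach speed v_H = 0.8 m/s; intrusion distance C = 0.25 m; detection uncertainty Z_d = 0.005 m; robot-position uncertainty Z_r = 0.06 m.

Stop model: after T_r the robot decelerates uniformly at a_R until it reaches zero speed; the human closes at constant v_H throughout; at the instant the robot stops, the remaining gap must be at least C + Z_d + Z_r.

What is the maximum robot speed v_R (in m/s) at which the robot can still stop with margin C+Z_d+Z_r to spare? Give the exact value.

v_R_max = 19/10 m/s = 1.9000 m/s

collect terms ⇒ (1/12)·v_R² + (29/150)·v_R + (-4009/6000) = 0
  disc = (29/150)² − 4·(1/12)·(-4009/6000) = 2601/10000 ; √disc = 51/100
  v_R = (−(29/150) + 51/100) / (2·(1/12)) = 19/10 m/s
check:
T_s = v_R/a_R = (19/10)/6 = 0.3167 s
robot in T_r: 1.9000·0.0600 = 0.1140 m
robot under decel: 1.9000²/(2·6.0000) = 0.3008 m
human over T_r+T_s: 0.8000·(0.0600+0.3167) = 0.3013 m
margins: 0.2500+0.0050+0.0600 = 0.3150 m
sum ≈ 0.1140+0.3008+0.3013+0.3150 ≈ 1.0312 m = S ✓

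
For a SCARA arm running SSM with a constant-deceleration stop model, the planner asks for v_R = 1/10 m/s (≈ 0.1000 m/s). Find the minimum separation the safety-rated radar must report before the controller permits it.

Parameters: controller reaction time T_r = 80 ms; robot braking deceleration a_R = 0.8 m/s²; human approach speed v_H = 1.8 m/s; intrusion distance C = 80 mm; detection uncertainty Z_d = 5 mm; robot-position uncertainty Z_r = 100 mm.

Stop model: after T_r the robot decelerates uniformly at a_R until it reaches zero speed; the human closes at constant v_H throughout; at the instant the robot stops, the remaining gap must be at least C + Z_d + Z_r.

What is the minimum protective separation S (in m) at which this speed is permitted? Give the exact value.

T_s = v_R/a_R = (1/10)/(4/5) = 0.1250 s
reaction-phase robot travel = 0.1000·0.0800 = 0.0080 m
braking distance = 0.1000²/(2·0.8000) = 0.0063 m
human over T_r+T_s: 1.8000·(0.0800+0.1250) = 0.3690 m
margins: 0.0800+0.0050+0.1000 = 0.1850 m
S_min ≈ 0.0080+0.0063+0.3690+0.1850  ⇒  S_min = 2273/4000 m

S_min = 2273/4000 m = 0.5683 m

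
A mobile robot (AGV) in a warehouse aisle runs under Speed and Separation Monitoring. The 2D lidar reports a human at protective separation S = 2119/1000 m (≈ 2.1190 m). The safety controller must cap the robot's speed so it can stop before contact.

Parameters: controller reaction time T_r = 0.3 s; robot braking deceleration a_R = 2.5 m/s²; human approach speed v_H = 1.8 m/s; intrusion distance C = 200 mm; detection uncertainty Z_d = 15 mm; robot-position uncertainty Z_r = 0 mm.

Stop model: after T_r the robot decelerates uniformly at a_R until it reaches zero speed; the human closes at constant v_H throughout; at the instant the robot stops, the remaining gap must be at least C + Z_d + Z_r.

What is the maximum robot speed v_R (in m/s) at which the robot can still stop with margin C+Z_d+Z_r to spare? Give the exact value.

collect terms ⇒ (1/5)·v_R² + (51/50)·v_R + (-341/250) = 0
  disc = (51/50)² − 4·(1/5)·(-341/250) = 5329/2500 ; √disc = 73/50
  v_R = (−(51/50) + 73/50) / (2·(1/5)) = 11/10 m/s
check:
stop time T_s = (11/10)/(5/2) = 0.4400 s
reaction-phase robot travel = 1.1000·0.3000 = 0.3300 m
braking distance = 1.1000²/(2·2.5000) = 0.2420 m
person approaches 1.8000·(0.3000+0.4400) = 1.3320 m
margins: 0.2000+0.0150+0.0000 = 0.2150 m
sum ≈ 0.3300+0.2420+1.3320+0.2150 ≈ 2.1190 m = S ✓

v_R_max = 11/10 m/s = 1.1000 m/s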